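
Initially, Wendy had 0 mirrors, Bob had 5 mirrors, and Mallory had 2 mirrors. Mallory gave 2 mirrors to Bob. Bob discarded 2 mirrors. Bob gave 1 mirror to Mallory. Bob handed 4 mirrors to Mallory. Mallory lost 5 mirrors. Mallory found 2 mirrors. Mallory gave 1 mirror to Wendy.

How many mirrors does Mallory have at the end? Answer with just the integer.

Tracking counts step by step:
Start: Wendy=0, Bob=5, Mallory=2
Event 1 (Mallory -> Bob, 2): Mallory: 2 -> 0, Bob: 5 -> 7. State: Wendy=0, Bob=7, Mallory=0
Event 2 (Bob -2): Bob: 7 -> 5. State: Wendy=0, Bob=5, Mallory=0
Event 3 (Bob -> Mallory, 1): Bob: 5 -> 4, Mallory: 0 -> 1. State: Wendy=0, Bob=4, Mallory=1
Event 4 (Bob -> Mallory, 4): Bob: 4 -> 0, Mallory: 1 -> 5. State: Wendy=0, Bob=0, Mallory=5
Event 5 (Mallory -5): Mallory: 5 -> 0. State: Wendy=0, Bob=0, Mallory=0
Event 6 (Mallory +2): Mallory: 0 -> 2. State: Wendy=0, Bob=0, Mallory=2
Event 7 (Mallory -> Wendy, 1): Mallory: 2 -> 1, Wendy: 0 -> 1. State: Wendy=1, Bob=0, Mallory=1

Mallory's final count: 1

Answer: 1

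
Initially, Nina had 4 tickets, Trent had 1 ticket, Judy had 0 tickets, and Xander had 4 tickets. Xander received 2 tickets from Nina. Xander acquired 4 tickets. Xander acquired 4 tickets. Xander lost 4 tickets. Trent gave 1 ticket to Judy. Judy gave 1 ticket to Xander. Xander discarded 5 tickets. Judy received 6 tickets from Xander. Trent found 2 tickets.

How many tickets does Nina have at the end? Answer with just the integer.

Answer: 2

Derivation:
Tracking counts step by step:
Start: Nina=4, Trent=1, Judy=0, Xander=4
Event 1 (Nina -> Xander, 2): Nina: 4 -> 2, Xander: 4 -> 6. State: Nina=2, Trent=1, Judy=0, Xander=6
Event 2 (Xander +4): Xander: 6 -> 10. State: Nina=2, Trent=1, Judy=0, Xander=10
Event 3 (Xander +4): Xander: 10 -> 14. State: Nina=2, Trent=1, Judy=0, Xander=14
Event 4 (Xander -4): Xander: 14 -> 10. State: Nina=2, Trent=1, Judy=0, Xander=10
Event 5 (Trent -> Judy, 1): Trent: 1 -> 0, Judy: 0 -> 1. State: Nina=2, Trent=0, Judy=1, Xander=10
Event 6 (Judy -> Xander, 1): Judy: 1 -> 0, Xander: 10 -> 11. State: Nina=2, Trent=0, Judy=0, Xander=11
Event 7 (Xander -5): Xander: 11 -> 6. State: Nina=2, Trent=0, Judy=0, Xander=6
Event 8 (Xander -> Judy, 6): Xander: 6 -> 0, Judy: 0 -> 6. State: Nina=2, Trent=0, Judy=6, Xander=0
Event 9 (Trent +2): Trent: 0 -> 2. State: Nina=2, Trent=2, Judy=6, Xander=0

Nina's final count: 2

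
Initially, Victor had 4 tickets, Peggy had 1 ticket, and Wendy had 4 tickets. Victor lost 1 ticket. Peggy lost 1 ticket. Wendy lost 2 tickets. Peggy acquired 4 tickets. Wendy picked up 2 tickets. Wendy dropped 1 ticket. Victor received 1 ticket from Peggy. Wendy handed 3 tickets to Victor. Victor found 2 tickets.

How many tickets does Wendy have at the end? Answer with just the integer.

Answer: 0

Derivation:
Tracking counts step by step:
Start: Victor=4, Peggy=1, Wendy=4
Event 1 (Victor -1): Victor: 4 -> 3. State: Victor=3, Peggy=1, Wendy=4
Event 2 (Peggy -1): Peggy: 1 -> 0. State: Victor=3, Peggy=0, Wendy=4
Event 3 (Wendy -2): Wendy: 4 -> 2. State: Victor=3, Peggy=0, Wendy=2
Event 4 (Peggy +4): Peggy: 0 -> 4. State: Victor=3, Peggy=4, Wendy=2
Event 5 (Wendy +2): Wendy: 2 -> 4. State: Victor=3, Peggy=4, Wendy=4
Event 6 (Wendy -1): Wendy: 4 -> 3. State: Victor=3, Peggy=4, Wendy=3
Event 7 (Peggy -> Victor, 1): Peggy: 4 -> 3, Victor: 3 -> 4. State: Victor=4, Peggy=3, Wendy=3
Event 8 (Wendy -> Victor, 3): Wendy: 3 -> 0, Victor: 4 -> 7. State: Victor=7, Peggy=3, Wendy=0
Event 9 (Victor +2): Victor: 7 -> 9. State: Victor=9, Peggy=3, Wendy=0

Wendy's final count: 0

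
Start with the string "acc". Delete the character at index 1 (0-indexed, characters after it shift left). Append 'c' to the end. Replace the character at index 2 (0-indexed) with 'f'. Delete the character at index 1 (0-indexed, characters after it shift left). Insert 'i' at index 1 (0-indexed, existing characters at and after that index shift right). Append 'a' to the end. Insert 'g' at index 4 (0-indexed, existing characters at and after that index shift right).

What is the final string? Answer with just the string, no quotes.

Answer: aifag

Derivation:
Applying each edit step by step:
Start: "acc"
Op 1 (delete idx 1 = 'c'): "acc" -> "ac"
Op 2 (append 'c'): "ac" -> "acc"
Op 3 (replace idx 2: 'c' -> 'f'): "acc" -> "acf"
Op 4 (delete idx 1 = 'c'): "acf" -> "af"
Op 5 (insert 'i' at idx 1): "af" -> "aif"
Op 6 (append 'a'): "aif" -> "aifa"
Op 7 (insert 'g' at idx 4): "aifa" -> "aifag"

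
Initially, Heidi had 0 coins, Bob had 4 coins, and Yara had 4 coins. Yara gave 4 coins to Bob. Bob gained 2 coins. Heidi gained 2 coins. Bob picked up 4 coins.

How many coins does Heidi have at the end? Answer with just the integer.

Answer: 2

Derivation:
Tracking counts step by step:
Start: Heidi=0, Bob=4, Yara=4
Event 1 (Yara -> Bob, 4): Yara: 4 -> 0, Bob: 4 -> 8. State: Heidi=0, Bob=8, Yara=0
Event 2 (Bob +2): Bob: 8 -> 10. State: Heidi=0, Bob=10, Yara=0
Event 3 (Heidi +2): Heidi: 0 -> 2. State: Heidi=2, Bob=10, Yara=0
Event 4 (Bob +4): Bob: 10 -> 14. State: Heidi=2, Bob=14, Yara=0

Heidi's final count: 2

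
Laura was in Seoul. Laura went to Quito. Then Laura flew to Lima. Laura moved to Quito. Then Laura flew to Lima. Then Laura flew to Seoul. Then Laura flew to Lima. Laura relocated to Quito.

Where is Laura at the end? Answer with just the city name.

Answer: Quito

Derivation:
Tracking Laura's location:
Start: Laura is in Seoul.
After move 1: Seoul -> Quito. Laura is in Quito.
After move 2: Quito -> Lima. Laura is in Lima.
After move 3: Lima -> Quito. Laura is in Quito.
After move 4: Quito -> Lima. Laura is in Lima.
After move 5: Lima -> Seoul. Laura is in Seoul.
After move 6: Seoul -> Lima. Laura is in Lima.
After move 7: Lima -> Quito. Laura is in Quito.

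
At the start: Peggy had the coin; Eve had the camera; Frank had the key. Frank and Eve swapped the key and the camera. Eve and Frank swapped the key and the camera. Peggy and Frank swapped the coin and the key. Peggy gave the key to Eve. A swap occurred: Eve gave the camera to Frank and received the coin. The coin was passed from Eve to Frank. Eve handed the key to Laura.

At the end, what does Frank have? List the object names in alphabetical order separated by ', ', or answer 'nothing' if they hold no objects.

Answer: camera, coin

Derivation:
Tracking all object holders:
Start: coin:Peggy, camera:Eve, key:Frank
Event 1 (swap key<->camera: now key:Eve, camera:Frank). State: coin:Peggy, camera:Frank, key:Eve
Event 2 (swap key<->camera: now key:Frank, camera:Eve). State: coin:Peggy, camera:Eve, key:Frank
Event 3 (swap coin<->key: now coin:Frank, key:Peggy). State: coin:Frank, camera:Eve, key:Peggy
Event 4 (give key: Peggy -> Eve). State: coin:Frank, camera:Eve, key:Eve
Event 5 (swap camera<->coin: now camera:Frank, coin:Eve). State: coin:Eve, camera:Frank, key:Eve
Event 6 (give coin: Eve -> Frank). State: coin:Frank, camera:Frank, key:Eve
Event 7 (give key: Eve -> Laura). State: coin:Frank, camera:Frank, key:Laura

Final state: coin:Frank, camera:Frank, key:Laura
Frank holds: camera, coin.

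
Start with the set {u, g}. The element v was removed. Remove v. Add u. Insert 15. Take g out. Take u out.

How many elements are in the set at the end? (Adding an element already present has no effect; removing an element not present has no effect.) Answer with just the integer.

Tracking the set through each operation:
Start: {g, u}
Event 1 (remove v): not present, no change. Set: {g, u}
Event 2 (remove v): not present, no change. Set: {g, u}
Event 3 (add u): already present, no change. Set: {g, u}
Event 4 (add 15): added. Set: {15, g, u}
Event 5 (remove g): removed. Set: {15, u}
Event 6 (remove u): removed. Set: {15}

Final set: {15} (size 1)

Answer: 1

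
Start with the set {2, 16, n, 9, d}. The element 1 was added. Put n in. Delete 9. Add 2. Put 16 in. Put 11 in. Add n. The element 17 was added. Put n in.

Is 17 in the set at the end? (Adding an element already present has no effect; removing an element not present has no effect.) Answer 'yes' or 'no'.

Answer: yes

Derivation:
Tracking the set through each operation:
Start: {16, 2, 9, d, n}
Event 1 (add 1): added. Set: {1, 16, 2, 9, d, n}
Event 2 (add n): already present, no change. Set: {1, 16, 2, 9, d, n}
Event 3 (remove 9): removed. Set: {1, 16, 2, d, n}
Event 4 (add 2): already present, no change. Set: {1, 16, 2, d, n}
Event 5 (add 16): already present, no change. Set: {1, 16, 2, d, n}
Event 6 (add 11): added. Set: {1, 11, 16, 2, d, n}
Event 7 (add n): already present, no change. Set: {1, 11, 16, 2, d, n}
Event 8 (add 17): added. Set: {1, 11, 16, 17, 2, d, n}
Event 9 (add n): already present, no change. Set: {1, 11, 16, 17, 2, d, n}

Final set: {1, 11, 16, 17, 2, d, n} (size 7)
17 is in the final set.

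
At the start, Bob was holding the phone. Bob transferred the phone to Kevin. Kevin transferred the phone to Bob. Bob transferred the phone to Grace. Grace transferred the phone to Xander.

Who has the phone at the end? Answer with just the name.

Answer: Xander

Derivation:
Tracking the phone through each event:
Start: Bob has the phone.
After event 1: Kevin has the phone.
After event 2: Bob has the phone.
After event 3: Grace has the phone.
After event 4: Xander has the phone.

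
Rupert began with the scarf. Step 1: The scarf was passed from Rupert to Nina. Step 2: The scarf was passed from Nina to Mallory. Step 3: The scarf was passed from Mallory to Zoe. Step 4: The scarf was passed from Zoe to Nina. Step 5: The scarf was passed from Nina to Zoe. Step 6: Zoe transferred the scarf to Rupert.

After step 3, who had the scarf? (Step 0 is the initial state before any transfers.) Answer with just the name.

Answer: Zoe

Derivation:
Tracking the scarf holder through step 3:
After step 0 (start): Rupert
After step 1: Nina
After step 2: Mallory
After step 3: Zoe

At step 3, the holder is Zoe.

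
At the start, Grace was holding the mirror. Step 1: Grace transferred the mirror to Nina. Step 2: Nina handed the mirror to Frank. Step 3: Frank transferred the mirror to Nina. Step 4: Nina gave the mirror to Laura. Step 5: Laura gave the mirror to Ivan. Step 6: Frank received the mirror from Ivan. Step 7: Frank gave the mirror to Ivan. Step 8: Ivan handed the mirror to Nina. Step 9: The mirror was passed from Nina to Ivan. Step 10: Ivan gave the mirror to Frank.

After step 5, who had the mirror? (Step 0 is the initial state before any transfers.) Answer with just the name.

Answer: Ivan

Derivation:
Tracking the mirror holder through step 5:
After step 0 (start): Grace
After step 1: Nina
After step 2: Frank
After step 3: Nina
After step 4: Laura
After step 5: Ivan

At step 5, the holder is Ivan.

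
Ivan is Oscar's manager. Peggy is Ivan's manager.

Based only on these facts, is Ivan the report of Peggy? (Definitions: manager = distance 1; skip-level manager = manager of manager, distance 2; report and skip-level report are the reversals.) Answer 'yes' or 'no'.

Reconstructing the manager chain from the given facts:
  Peggy -> Ivan -> Oscar
(each arrow means 'manager of the next')
Positions in the chain (0 = top):
  position of Peggy: 0
  position of Ivan: 1
  position of Oscar: 2

Ivan is at position 1, Peggy is at position 0; signed distance (j - i) = -1.
'report' requires j - i = -1. Actual distance is -1, so the relation HOLDS.

Answer: yes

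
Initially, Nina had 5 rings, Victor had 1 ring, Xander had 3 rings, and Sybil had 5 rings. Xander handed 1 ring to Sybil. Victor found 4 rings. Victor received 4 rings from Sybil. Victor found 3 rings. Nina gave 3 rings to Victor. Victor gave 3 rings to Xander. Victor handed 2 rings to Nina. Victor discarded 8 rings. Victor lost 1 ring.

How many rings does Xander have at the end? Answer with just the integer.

Tracking counts step by step:
Start: Nina=5, Victor=1, Xander=3, Sybil=5
Event 1 (Xander -> Sybil, 1): Xander: 3 -> 2, Sybil: 5 -> 6. State: Nina=5, Victor=1, Xander=2, Sybil=6
Event 2 (Victor +4): Victor: 1 -> 5. State: Nina=5, Victor=5, Xander=2, Sybil=6
Event 3 (Sybil -> Victor, 4): Sybil: 6 -> 2, Victor: 5 -> 9. State: Nina=5, Victor=9, Xander=2, Sybil=2
Event 4 (Victor +3): Victor: 9 -> 12. State: Nina=5, Victor=12, Xander=2, Sybil=2
Event 5 (Nina -> Victor, 3): Nina: 5 -> 2, Victor: 12 -> 15. State: Nina=2, Victor=15, Xander=2, Sybil=2
Event 6 (Victor -> Xander, 3): Victor: 15 -> 12, Xander: 2 -> 5. State: Nina=2, Victor=12, Xander=5, Sybil=2
Event 7 (Victor -> Nina, 2): Victor: 12 -> 10, Nina: 2 -> 4. State: Nina=4, Victor=10, Xander=5, Sybil=2
Event 8 (Victor -8): Victor: 10 -> 2. State: Nina=4, Victor=2, Xander=5, Sybil=2
Event 9 (Victor -1): Victor: 2 -> 1. State: Nina=4, Victor=1, Xander=5, Sybil=2

Xander's final count: 5

Answer: 5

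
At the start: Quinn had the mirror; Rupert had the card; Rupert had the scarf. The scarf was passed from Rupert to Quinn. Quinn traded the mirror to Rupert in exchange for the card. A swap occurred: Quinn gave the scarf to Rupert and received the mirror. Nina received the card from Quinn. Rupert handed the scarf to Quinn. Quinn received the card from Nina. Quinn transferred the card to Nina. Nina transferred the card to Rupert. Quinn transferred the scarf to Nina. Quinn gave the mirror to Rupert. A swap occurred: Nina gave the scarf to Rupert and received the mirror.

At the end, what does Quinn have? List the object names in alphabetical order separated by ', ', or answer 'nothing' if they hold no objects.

Answer: nothing

Derivation:
Tracking all object holders:
Start: mirror:Quinn, card:Rupert, scarf:Rupert
Event 1 (give scarf: Rupert -> Quinn). State: mirror:Quinn, card:Rupert, scarf:Quinn
Event 2 (swap mirror<->card: now mirror:Rupert, card:Quinn). State: mirror:Rupert, card:Quinn, scarf:Quinn
Event 3 (swap scarf<->mirror: now scarf:Rupert, mirror:Quinn). State: mirror:Quinn, card:Quinn, scarf:Rupert
Event 4 (give card: Quinn -> Nina). State: mirror:Quinn, card:Nina, scarf:Rupert
Event 5 (give scarf: Rupert -> Quinn). State: mirror:Quinn, card:Nina, scarf:Quinn
Event 6 (give card: Nina -> Quinn). State: mirror:Quinn, card:Quinn, scarf:Quinn
Event 7 (give card: Quinn -> Nina). State: mirror:Quinn, card:Nina, scarf:Quinn
Event 8 (give card: Nina -> Rupert). State: mirror:Quinn, card:Rupert, scarf:Quinn
Event 9 (give scarf: Quinn -> Nina). State: mirror:Quinn, card:Rupert, scarf:Nina
Event 10 (give mirror: Quinn -> Rupert). State: mirror:Rupert, card:Rupert, scarf:Nina
Event 11 (swap scarf<->mirror: now scarf:Rupert, mirror:Nina). State: mirror:Nina, card:Rupert, scarf:Rupert

Final state: mirror:Nina, card:Rupert, scarf:Rupert
Quinn holds: (nothing).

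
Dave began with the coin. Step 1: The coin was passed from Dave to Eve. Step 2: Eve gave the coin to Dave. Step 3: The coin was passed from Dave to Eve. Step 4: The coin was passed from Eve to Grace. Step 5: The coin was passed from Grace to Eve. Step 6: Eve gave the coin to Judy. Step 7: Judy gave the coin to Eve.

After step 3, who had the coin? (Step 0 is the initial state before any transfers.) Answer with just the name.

Tracking the coin holder through step 3:
After step 0 (start): Dave
After step 1: Eve
After step 2: Dave
After step 3: Eve

At step 3, the holder is Eve.

Answer: Eve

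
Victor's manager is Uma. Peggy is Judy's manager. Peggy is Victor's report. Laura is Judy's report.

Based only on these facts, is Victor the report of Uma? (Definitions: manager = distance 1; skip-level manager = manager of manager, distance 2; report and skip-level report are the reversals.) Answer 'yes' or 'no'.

Reconstructing the manager chain from the given facts:
  Uma -> Victor -> Peggy -> Judy -> Laura
(each arrow means 'manager of the next')
Positions in the chain (0 = top):
  position of Uma: 0
  position of Victor: 1
  position of Peggy: 2
  position of Judy: 3
  position of Laura: 4

Victor is at position 1, Uma is at position 0; signed distance (j - i) = -1.
'report' requires j - i = -1. Actual distance is -1, so the relation HOLDS.

Answer: yes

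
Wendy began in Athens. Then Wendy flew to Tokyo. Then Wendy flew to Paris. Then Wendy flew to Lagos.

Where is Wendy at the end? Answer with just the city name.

Tracking Wendy's location:
Start: Wendy is in Athens.
After move 1: Athens -> Tokyo. Wendy is in Tokyo.
After move 2: Tokyo -> Paris. Wendy is in Paris.
After move 3: Paris -> Lagos. Wendy is in Lagos.

Answer: Lagos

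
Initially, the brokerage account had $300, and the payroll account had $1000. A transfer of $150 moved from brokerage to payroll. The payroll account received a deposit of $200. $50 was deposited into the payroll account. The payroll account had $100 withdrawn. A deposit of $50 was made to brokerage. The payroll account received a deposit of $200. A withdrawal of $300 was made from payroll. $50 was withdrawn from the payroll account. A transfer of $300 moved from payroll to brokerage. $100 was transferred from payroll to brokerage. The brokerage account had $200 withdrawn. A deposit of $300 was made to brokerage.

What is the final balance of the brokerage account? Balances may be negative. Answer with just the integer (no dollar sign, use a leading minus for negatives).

Answer: 700

Derivation:
Tracking account balances step by step:
Start: brokerage=300, payroll=1000
Event 1 (transfer 150 brokerage -> payroll): brokerage: 300 - 150 = 150, payroll: 1000 + 150 = 1150. Balances: brokerage=150, payroll=1150
Event 2 (deposit 200 to payroll): payroll: 1150 + 200 = 1350. Balances: brokerage=150, payroll=1350
Event 3 (deposit 50 to payroll): payroll: 1350 + 50 = 1400. Balances: brokerage=150, payroll=1400
Event 4 (withdraw 100 from payroll): payroll: 1400 - 100 = 1300. Balances: brokerage=150, payroll=1300
Event 5 (deposit 50 to brokerage): brokerage: 150 + 50 = 200. Balances: brokerage=200, payroll=1300
Event 6 (deposit 200 to payroll): payroll: 1300 + 200 = 1500. Balances: brokerage=200, payroll=1500
Event 7 (withdraw 300 from payroll): payroll: 1500 - 300 = 1200. Balances: brokerage=200, payroll=1200
Event 8 (withdraw 50 from payroll): payroll: 1200 - 50 = 1150. Balances: brokerage=200, payroll=1150
Event 9 (transfer 300 payroll -> brokerage): payroll: 1150 - 300 = 850, brokerage: 200 + 300 = 500. Balances: brokerage=500, payroll=850
Event 10 (transfer 100 payroll -> brokerage): payroll: 850 - 100 = 750, brokerage: 500 + 100 = 600. Balances: brokerage=600, payroll=750
Event 11 (withdraw 200 from brokerage): brokerage: 600 - 200 = 400. Balances: brokerage=400, payroll=750
Event 12 (deposit 300 to brokerage): brokerage: 400 + 300 = 700. Balances: brokerage=700, payroll=750

Final balance of brokerage: 700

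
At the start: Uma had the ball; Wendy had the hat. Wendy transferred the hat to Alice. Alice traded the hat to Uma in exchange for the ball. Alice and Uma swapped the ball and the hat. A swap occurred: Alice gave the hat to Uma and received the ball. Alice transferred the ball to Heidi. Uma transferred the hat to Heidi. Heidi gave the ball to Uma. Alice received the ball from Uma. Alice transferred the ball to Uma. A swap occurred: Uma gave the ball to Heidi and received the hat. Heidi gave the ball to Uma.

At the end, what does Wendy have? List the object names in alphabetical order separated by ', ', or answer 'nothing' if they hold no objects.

Answer: nothing

Derivation:
Tracking all object holders:
Start: ball:Uma, hat:Wendy
Event 1 (give hat: Wendy -> Alice). State: ball:Uma, hat:Alice
Event 2 (swap hat<->ball: now hat:Uma, ball:Alice). State: ball:Alice, hat:Uma
Event 3 (swap ball<->hat: now ball:Uma, hat:Alice). State: ball:Uma, hat:Alice
Event 4 (swap hat<->ball: now hat:Uma, ball:Alice). State: ball:Alice, hat:Uma
Event 5 (give ball: Alice -> Heidi). State: ball:Heidi, hat:Uma
Event 6 (give hat: Uma -> Heidi). State: ball:Heidi, hat:Heidi
Event 7 (give ball: Heidi -> Uma). State: ball:Uma, hat:Heidi
Event 8 (give ball: Uma -> Alice). State: ball:Alice, hat:Heidi
Event 9 (give ball: Alice -> Uma). State: ball:Uma, hat:Heidi
Event 10 (swap ball<->hat: now ball:Heidi, hat:Uma). State: ball:Heidi, hat:Uma
Event 11 (give ball: Heidi -> Uma). State: ball:Uma, hat:Uma

Final state: ball:Uma, hat:Uma
Wendy holds: (nothing).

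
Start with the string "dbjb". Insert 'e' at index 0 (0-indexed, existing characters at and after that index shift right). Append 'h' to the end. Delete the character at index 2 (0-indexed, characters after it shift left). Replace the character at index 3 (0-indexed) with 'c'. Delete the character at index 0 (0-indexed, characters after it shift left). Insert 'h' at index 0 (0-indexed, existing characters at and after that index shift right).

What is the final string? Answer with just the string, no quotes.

Applying each edit step by step:
Start: "dbjb"
Op 1 (insert 'e' at idx 0): "dbjb" -> "edbjb"
Op 2 (append 'h'): "edbjb" -> "edbjbh"
Op 3 (delete idx 2 = 'b'): "edbjbh" -> "edjbh"
Op 4 (replace idx 3: 'b' -> 'c'): "edjbh" -> "edjch"
Op 5 (delete idx 0 = 'e'): "edjch" -> "djch"
Op 6 (insert 'h' at idx 0): "djch" -> "hdjch"

Answer: hdjch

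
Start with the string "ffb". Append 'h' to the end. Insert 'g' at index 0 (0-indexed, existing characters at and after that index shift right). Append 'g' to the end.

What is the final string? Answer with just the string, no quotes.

Answer: gffbhg

Derivation:
Applying each edit step by step:
Start: "ffb"
Op 1 (append 'h'): "ffb" -> "ffbh"
Op 2 (insert 'g' at idx 0): "ffbh" -> "gffbh"
Op 3 (append 'g'): "gffbh" -> "gffbhg"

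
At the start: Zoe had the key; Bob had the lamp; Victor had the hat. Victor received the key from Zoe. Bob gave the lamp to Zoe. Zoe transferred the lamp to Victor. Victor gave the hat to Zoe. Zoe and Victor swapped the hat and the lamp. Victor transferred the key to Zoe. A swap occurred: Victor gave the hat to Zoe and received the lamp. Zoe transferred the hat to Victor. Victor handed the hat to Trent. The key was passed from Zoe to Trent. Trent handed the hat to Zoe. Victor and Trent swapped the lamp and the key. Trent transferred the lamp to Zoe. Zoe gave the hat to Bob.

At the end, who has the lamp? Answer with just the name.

Tracking all object holders:
Start: key:Zoe, lamp:Bob, hat:Victor
Event 1 (give key: Zoe -> Victor). State: key:Victor, lamp:Bob, hat:Victor
Event 2 (give lamp: Bob -> Zoe). State: key:Victor, lamp:Zoe, hat:Victor
Event 3 (give lamp: Zoe -> Victor). State: key:Victor, lamp:Victor, hat:Victor
Event 4 (give hat: Victor -> Zoe). State: key:Victor, lamp:Victor, hat:Zoe
Event 5 (swap hat<->lamp: now hat:Victor, lamp:Zoe). State: key:Victor, lamp:Zoe, hat:Victor
Event 6 (give key: Victor -> Zoe). State: key:Zoe, lamp:Zoe, hat:Victor
Event 7 (swap hat<->lamp: now hat:Zoe, lamp:Victor). State: key:Zoe, lamp:Victor, hat:Zoe
Event 8 (give hat: Zoe -> Victor). State: key:Zoe, lamp:Victor, hat:Victor
Event 9 (give hat: Victor -> Trent). State: key:Zoe, lamp:Victor, hat:Trent
Event 10 (give key: Zoe -> Trent). State: key:Trent, lamp:Victor, hat:Trent
Event 11 (give hat: Trent -> Zoe). State: key:Trent, lamp:Victor, hat:Zoe
Event 12 (swap lamp<->key: now lamp:Trent, key:Victor). State: key:Victor, lamp:Trent, hat:Zoe
Event 13 (give lamp: Trent -> Zoe). State: key:Victor, lamp:Zoe, hat:Zoe
Event 14 (give hat: Zoe -> Bob). State: key:Victor, lamp:Zoe, hat:Bob

Final state: key:Victor, lamp:Zoe, hat:Bob
The lamp is held by Zoe.

Answer: Zoe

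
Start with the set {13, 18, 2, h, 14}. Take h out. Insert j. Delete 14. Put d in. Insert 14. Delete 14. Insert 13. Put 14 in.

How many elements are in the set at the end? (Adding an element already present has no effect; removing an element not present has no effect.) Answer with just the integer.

Answer: 6

Derivation:
Tracking the set through each operation:
Start: {13, 14, 18, 2, h}
Event 1 (remove h): removed. Set: {13, 14, 18, 2}
Event 2 (add j): added. Set: {13, 14, 18, 2, j}
Event 3 (remove 14): removed. Set: {13, 18, 2, j}
Event 4 (add d): added. Set: {13, 18, 2, d, j}
Event 5 (add 14): added. Set: {13, 14, 18, 2, d, j}
Event 6 (remove 14): removed. Set: {13, 18, 2, d, j}
Event 7 (add 13): already present, no change. Set: {13, 18, 2, d, j}
Event 8 (add 14): added. Set: {13, 14, 18, 2, d, j}

Final set: {13, 14, 18, 2, d, j} (size 6)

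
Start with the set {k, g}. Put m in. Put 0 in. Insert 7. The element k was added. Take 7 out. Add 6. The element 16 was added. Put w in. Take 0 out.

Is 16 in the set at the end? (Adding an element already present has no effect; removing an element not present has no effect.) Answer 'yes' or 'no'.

Answer: yes

Derivation:
Tracking the set through each operation:
Start: {g, k}
Event 1 (add m): added. Set: {g, k, m}
Event 2 (add 0): added. Set: {0, g, k, m}
Event 3 (add 7): added. Set: {0, 7, g, k, m}
Event 4 (add k): already present, no change. Set: {0, 7, g, k, m}
Event 5 (remove 7): removed. Set: {0, g, k, m}
Event 6 (add 6): added. Set: {0, 6, g, k, m}
Event 7 (add 16): added. Set: {0, 16, 6, g, k, m}
Event 8 (add w): added. Set: {0, 16, 6, g, k, m, w}
Event 9 (remove 0): removed. Set: {16, 6, g, k, m, w}

Final set: {16, 6, g, k, m, w} (size 6)
16 is in the final set.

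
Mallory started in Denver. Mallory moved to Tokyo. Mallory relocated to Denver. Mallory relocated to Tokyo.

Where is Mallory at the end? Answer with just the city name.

Answer: Tokyo

Derivation:
Tracking Mallory's location:
Start: Mallory is in Denver.
After move 1: Denver -> Tokyo. Mallory is in Tokyo.
After move 2: Tokyo -> Denver. Mallory is in Denver.
After move 3: Denver -> Tokyo. Mallory is in Tokyo.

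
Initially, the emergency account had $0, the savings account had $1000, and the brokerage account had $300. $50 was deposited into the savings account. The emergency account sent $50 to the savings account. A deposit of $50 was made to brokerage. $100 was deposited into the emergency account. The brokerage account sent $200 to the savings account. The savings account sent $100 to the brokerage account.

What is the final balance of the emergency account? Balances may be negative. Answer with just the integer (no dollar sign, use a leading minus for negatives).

Answer: 50

Derivation:
Tracking account balances step by step:
Start: emergency=0, savings=1000, brokerage=300
Event 1 (deposit 50 to savings): savings: 1000 + 50 = 1050. Balances: emergency=0, savings=1050, brokerage=300
Event 2 (transfer 50 emergency -> savings): emergency: 0 - 50 = -50, savings: 1050 + 50 = 1100. Balances: emergency=-50, savings=1100, brokerage=300
Event 3 (deposit 50 to brokerage): brokerage: 300 + 50 = 350. Balances: emergency=-50, savings=1100, brokerage=350
Event 4 (deposit 100 to emergency): emergency: -50 + 100 = 50. Balances: emergency=50, savings=1100, brokerage=350
Event 5 (transfer 200 brokerage -> savings): brokerage: 350 - 200 = 150, savings: 1100 + 200 = 1300. Balances: emergency=50, savings=1300, brokerage=150
Event 6 (transfer 100 savings -> brokerage): savings: 1300 - 100 = 1200, brokerage: 150 + 100 = 250. Balances: emergency=50, savings=1200, brokerage=250

Final balance of emergency: 50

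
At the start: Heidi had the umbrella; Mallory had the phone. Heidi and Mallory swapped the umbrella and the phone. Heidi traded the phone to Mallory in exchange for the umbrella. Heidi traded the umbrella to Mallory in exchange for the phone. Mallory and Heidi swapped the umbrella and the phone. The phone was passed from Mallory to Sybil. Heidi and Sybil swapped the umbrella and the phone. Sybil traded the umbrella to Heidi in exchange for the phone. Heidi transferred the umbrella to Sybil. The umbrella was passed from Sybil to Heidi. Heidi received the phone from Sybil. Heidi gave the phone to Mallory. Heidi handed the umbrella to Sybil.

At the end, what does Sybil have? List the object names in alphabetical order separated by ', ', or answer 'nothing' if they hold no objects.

Answer: umbrella

Derivation:
Tracking all object holders:
Start: umbrella:Heidi, phone:Mallory
Event 1 (swap umbrella<->phone: now umbrella:Mallory, phone:Heidi). State: umbrella:Mallory, phone:Heidi
Event 2 (swap phone<->umbrella: now phone:Mallory, umbrella:Heidi). State: umbrella:Heidi, phone:Mallory
Event 3 (swap umbrella<->phone: now umbrella:Mallory, phone:Heidi). State: umbrella:Mallory, phone:Heidi
Event 4 (swap umbrella<->phone: now umbrella:Heidi, phone:Mallory). State: umbrella:Heidi, phone:Mallory
Event 5 (give phone: Mallory -> Sybil). State: umbrella:Heidi, phone:Sybil
Event 6 (swap umbrella<->phone: now umbrella:Sybil, phone:Heidi). State: umbrella:Sybil, phone:Heidi
Event 7 (swap umbrella<->phone: now umbrella:Heidi, phone:Sybil). State: umbrella:Heidi, phone:Sybil
Event 8 (give umbrella: Heidi -> Sybil). State: umbrella:Sybil, phone:Sybil
Event 9 (give umbrella: Sybil -> Heidi). State: umbrella:Heidi, phone:Sybil
Event 10 (give phone: Sybil -> Heidi). State: umbrella:Heidi, phone:Heidi
Event 11 (give phone: Heidi -> Mallory). State: umbrella:Heidi, phone:Mallory
Event 12 (give umbrella: Heidi -> Sybil). State: umbrella:Sybil, phone:Mallory

Final state: umbrella:Sybil, phone:Mallory
Sybil holds: umbrella.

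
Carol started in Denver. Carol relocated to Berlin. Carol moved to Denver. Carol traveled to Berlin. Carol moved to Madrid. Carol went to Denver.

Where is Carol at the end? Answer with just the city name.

Tracking Carol's location:
Start: Carol is in Denver.
After move 1: Denver -> Berlin. Carol is in Berlin.
After move 2: Berlin -> Denver. Carol is in Denver.
After move 3: Denver -> Berlin. Carol is in Berlin.
After move 4: Berlin -> Madrid. Carol is in Madrid.
After move 5: Madrid -> Denver. Carol is in Denver.

Answer: Denver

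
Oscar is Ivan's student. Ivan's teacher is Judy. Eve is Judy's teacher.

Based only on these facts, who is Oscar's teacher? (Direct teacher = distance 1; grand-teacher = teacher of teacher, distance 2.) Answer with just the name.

Reconstructing the teacher chain from the given facts:
  Eve -> Judy -> Ivan -> Oscar
(each arrow means 'teacher of the next')
Positions in the chain (0 = top):
  position of Eve: 0
  position of Judy: 1
  position of Ivan: 2
  position of Oscar: 3

Oscar is at position 3; the teacher is 1 step up the chain, i.e. position 2: Ivan.

Answer: Ivan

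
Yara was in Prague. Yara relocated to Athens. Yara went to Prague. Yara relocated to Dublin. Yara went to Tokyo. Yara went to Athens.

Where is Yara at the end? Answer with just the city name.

Answer: Athens

Derivation:
Tracking Yara's location:
Start: Yara is in Prague.
After move 1: Prague -> Athens. Yara is in Athens.
After move 2: Athens -> Prague. Yara is in Prague.
After move 3: Prague -> Dublin. Yara is in Dublin.
After move 4: Dublin -> Tokyo. Yara is in Tokyo.
After move 5: Tokyo -> Athens. Yara is in Athens.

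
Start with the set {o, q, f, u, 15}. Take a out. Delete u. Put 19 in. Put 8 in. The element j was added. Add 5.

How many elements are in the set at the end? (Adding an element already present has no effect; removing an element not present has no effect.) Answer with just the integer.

Answer: 8

Derivation:
Tracking the set through each operation:
Start: {15, f, o, q, u}
Event 1 (remove a): not present, no change. Set: {15, f, o, q, u}
Event 2 (remove u): removed. Set: {15, f, o, q}
Event 3 (add 19): added. Set: {15, 19, f, o, q}
Event 4 (add 8): added. Set: {15, 19, 8, f, o, q}
Event 5 (add j): added. Set: {15, 19, 8, f, j, o, q}
Event 6 (add 5): added. Set: {15, 19, 5, 8, f, j, o, q}

Final set: {15, 19, 5, 8, f, j, o, q} (size 8)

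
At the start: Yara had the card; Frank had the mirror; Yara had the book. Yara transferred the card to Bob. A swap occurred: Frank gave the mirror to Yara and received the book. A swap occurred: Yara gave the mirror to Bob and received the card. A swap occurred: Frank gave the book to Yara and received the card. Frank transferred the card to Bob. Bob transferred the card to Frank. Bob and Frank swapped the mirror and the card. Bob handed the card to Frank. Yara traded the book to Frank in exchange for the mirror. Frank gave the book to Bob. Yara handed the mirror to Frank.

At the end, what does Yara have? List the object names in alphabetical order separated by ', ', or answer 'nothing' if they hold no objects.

Answer: nothing

Derivation:
Tracking all object holders:
Start: card:Yara, mirror:Frank, book:Yara
Event 1 (give card: Yara -> Bob). State: card:Bob, mirror:Frank, book:Yara
Event 2 (swap mirror<->book: now mirror:Yara, book:Frank). State: card:Bob, mirror:Yara, book:Frank
Event 3 (swap mirror<->card: now mirror:Bob, card:Yara). State: card:Yara, mirror:Bob, book:Frank
Event 4 (swap book<->card: now book:Yara, card:Frank). State: card:Frank, mirror:Bob, book:Yara
Event 5 (give card: Frank -> Bob). State: card:Bob, mirror:Bob, book:Yara
Event 6 (give card: Bob -> Frank). State: card:Frank, mirror:Bob, book:Yara
Event 7 (swap mirror<->card: now mirror:Frank, card:Bob). State: card:Bob, mirror:Frank, book:Yara
Event 8 (give card: Bob -> Frank). State: card:Frank, mirror:Frank, book:Yara
Event 9 (swap book<->mirror: now book:Frank, mirror:Yara). State: card:Frank, mirror:Yara, book:Frank
Event 10 (give book: Frank -> Bob). State: card:Frank, mirror:Yara, book:Bob
Event 11 (give mirror: Yara -> Frank). State: card:Frank, mirror:Frank, book:Bob

Final state: card:Frank, mirror:Frank, book:Bob
Yara holds: (nothing).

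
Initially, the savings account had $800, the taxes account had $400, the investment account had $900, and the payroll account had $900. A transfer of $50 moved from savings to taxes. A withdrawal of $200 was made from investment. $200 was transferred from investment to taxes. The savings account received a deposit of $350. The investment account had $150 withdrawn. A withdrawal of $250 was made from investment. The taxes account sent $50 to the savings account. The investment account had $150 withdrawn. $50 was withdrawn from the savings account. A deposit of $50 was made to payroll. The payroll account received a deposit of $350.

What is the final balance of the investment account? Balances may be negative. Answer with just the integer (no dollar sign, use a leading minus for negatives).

Tracking account balances step by step:
Start: savings=800, taxes=400, investment=900, payroll=900
Event 1 (transfer 50 savings -> taxes): savings: 800 - 50 = 750, taxes: 400 + 50 = 450. Balances: savings=750, taxes=450, investment=900, payroll=900
Event 2 (withdraw 200 from investment): investment: 900 - 200 = 700. Balances: savings=750, taxes=450, investment=700, payroll=900
Event 3 (transfer 200 investment -> taxes): investment: 700 - 200 = 500, taxes: 450 + 200 = 650. Balances: savings=750, taxes=650, investment=500, payroll=900
Event 4 (deposit 350 to savings): savings: 750 + 350 = 1100. Balances: savings=1100, taxes=650, investment=500, payroll=900
Event 5 (withdraw 150 from investment): investment: 500 - 150 = 350. Balances: savings=1100, taxes=650, investment=350, payroll=900
Event 6 (withdraw 250 from investment): investment: 350 - 250 = 100. Balances: savings=1100, taxes=650, investment=100, payroll=900
Event 7 (transfer 50 taxes -> savings): taxes: 650 - 50 = 600, savings: 1100 + 50 = 1150. Balances: savings=1150, taxes=600, investment=100, payroll=900
Event 8 (withdraw 150 from investment): investment: 100 - 150 = -50. Balances: savings=1150, taxes=600, investment=-50, payroll=900
Event 9 (withdraw 50 from savings): savings: 1150 - 50 = 1100. Balances: savings=1100, taxes=600, investment=-50, payroll=900
Event 10 (deposit 50 to payroll): payroll: 900 + 50 = 950. Balances: savings=1100, taxes=600, investment=-50, payroll=950
Event 11 (deposit 350 to payroll): payroll: 950 + 350 = 1300. Balances: savings=1100, taxes=600, investment=-50, payroll=1300

Final balance of investment: -50

Answer: -50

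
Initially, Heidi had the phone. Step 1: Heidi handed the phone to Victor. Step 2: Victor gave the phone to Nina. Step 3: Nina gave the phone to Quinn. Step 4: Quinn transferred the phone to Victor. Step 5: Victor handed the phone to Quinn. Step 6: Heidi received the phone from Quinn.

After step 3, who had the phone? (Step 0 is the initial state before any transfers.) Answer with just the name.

Answer: Quinn

Derivation:
Tracking the phone holder through step 3:
After step 0 (start): Heidi
After step 1: Victor
After step 2: Nina
After step 3: Quinn

At step 3, the holder is Quinn.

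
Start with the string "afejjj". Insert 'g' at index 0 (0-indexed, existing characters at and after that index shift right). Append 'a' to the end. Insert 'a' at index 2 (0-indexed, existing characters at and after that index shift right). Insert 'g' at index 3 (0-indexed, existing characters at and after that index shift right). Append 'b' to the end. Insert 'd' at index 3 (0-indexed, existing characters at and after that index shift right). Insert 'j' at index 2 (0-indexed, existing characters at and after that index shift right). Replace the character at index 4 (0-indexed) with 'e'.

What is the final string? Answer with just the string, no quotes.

Applying each edit step by step:
Start: "afejjj"
Op 1 (insert 'g' at idx 0): "afejjj" -> "gafejjj"
Op 2 (append 'a'): "gafejjj" -> "gafejjja"
Op 3 (insert 'a' at idx 2): "gafejjja" -> "gaafejjja"
Op 4 (insert 'g' at idx 3): "gaafejjja" -> "gaagfejjja"
Op 5 (append 'b'): "gaagfejjja" -> "gaagfejjjab"
Op 6 (insert 'd' at idx 3): "gaagfejjjab" -> "gaadgfejjjab"
Op 7 (insert 'j' at idx 2): "gaadgfejjjab" -> "gajadgfejjjab"
Op 8 (replace idx 4: 'd' -> 'e'): "gajadgfejjjab" -> "gajaegfejjjab"

Answer: gajaegfejjjab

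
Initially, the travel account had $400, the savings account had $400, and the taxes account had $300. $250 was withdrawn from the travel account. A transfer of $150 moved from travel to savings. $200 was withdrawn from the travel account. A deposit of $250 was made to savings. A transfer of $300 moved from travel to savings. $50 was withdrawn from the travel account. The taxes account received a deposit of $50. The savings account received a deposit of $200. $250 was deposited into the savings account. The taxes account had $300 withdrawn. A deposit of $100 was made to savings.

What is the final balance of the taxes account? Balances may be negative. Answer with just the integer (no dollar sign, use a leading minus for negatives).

Answer: 50

Derivation:
Tracking account balances step by step:
Start: travel=400, savings=400, taxes=300
Event 1 (withdraw 250 from travel): travel: 400 - 250 = 150. Balances: travel=150, savings=400, taxes=300
Event 2 (transfer 150 travel -> savings): travel: 150 - 150 = 0, savings: 400 + 150 = 550. Balances: travel=0, savings=550, taxes=300
Event 3 (withdraw 200 from travel): travel: 0 - 200 = -200. Balances: travel=-200, savings=550, taxes=300
Event 4 (deposit 250 to savings): savings: 550 + 250 = 800. Balances: travel=-200, savings=800, taxes=300
Event 5 (transfer 300 travel -> savings): travel: -200 - 300 = -500, savings: 800 + 300 = 1100. Balances: travel=-500, savings=1100, taxes=300
Event 6 (withdraw 50 from travel): travel: -500 - 50 = -550. Balances: travel=-550, savings=1100, taxes=300
Event 7 (deposit 50 to taxes): taxes: 300 + 50 = 350. Balances: travel=-550, savings=1100, taxes=350
Event 8 (deposit 200 to savings): savings: 1100 + 200 = 1300. Balances: travel=-550, savings=1300, taxes=350
Event 9 (deposit 250 to savings): savings: 1300 + 250 = 1550. Balances: travel=-550, savings=1550, taxes=350
Event 10 (withdraw 300 from taxes): taxes: 350 - 300 = 50. Balances: travel=-550, savings=1550, taxes=50
Event 11 (deposit 100 to savings): savings: 1550 + 100 = 1650. Balances: travel=-550, savings=1650, taxes=50

Final balance of taxes: 50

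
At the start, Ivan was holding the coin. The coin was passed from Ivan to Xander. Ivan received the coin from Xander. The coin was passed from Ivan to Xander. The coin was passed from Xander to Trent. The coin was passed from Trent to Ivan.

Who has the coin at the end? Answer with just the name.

Answer: Ivan

Derivation:
Tracking the coin through each event:
Start: Ivan has the coin.
After event 1: Xander has the coin.
After event 2: Ivan has the coin.
After event 3: Xander has the coin.
After event 4: Trent has the coin.
After event 5: Ivan has the coin.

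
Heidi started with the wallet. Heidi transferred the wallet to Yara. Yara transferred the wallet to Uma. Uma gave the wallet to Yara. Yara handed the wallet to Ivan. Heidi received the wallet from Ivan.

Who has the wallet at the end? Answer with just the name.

Answer: Heidi

Derivation:
Tracking the wallet through each event:
Start: Heidi has the wallet.
After event 1: Yara has the wallet.
After event 2: Uma has the wallet.
After event 3: Yara has the wallet.
After event 4: Ivan has the wallet.
After event 5: Heidi has the wallet.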